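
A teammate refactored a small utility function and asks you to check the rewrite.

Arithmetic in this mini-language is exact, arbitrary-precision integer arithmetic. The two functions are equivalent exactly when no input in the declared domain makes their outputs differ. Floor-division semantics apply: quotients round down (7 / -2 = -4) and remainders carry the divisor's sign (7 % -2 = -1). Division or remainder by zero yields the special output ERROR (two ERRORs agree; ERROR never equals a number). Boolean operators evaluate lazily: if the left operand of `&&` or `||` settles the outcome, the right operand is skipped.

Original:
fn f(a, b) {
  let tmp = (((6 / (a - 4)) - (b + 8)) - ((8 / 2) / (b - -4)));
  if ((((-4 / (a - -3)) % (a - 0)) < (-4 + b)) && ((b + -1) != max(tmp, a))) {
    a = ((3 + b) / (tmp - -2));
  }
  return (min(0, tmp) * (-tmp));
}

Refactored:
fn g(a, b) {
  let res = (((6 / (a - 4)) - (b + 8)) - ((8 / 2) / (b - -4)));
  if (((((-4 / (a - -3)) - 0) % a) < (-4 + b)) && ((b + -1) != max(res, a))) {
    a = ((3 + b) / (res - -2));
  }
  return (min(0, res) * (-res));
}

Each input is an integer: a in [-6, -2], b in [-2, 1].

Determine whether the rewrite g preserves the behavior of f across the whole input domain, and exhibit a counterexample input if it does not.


The two versions differ — the changes include local variable names differ.
One worked example (a=-3, b=-2) — f: tmp=-9, then a zero divisor aborts: ERROR; g: res=-9, then a zero divisor aborts: ERROR; agreement on ERROR.
Across all 20 domain points the two functions coincide.
verdict: equivalent


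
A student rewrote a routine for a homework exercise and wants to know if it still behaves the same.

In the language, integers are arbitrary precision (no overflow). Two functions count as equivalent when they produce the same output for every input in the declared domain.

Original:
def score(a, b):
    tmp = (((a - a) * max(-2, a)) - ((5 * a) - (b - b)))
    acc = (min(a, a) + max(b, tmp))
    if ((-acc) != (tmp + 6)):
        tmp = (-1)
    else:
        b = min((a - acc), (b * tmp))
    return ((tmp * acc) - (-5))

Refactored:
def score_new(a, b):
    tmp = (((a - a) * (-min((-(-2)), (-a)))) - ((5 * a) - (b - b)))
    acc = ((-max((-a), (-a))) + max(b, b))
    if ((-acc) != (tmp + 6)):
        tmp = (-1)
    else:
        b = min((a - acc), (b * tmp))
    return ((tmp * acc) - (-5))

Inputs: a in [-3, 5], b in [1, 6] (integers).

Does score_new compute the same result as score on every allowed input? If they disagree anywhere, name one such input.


Not equivalent: a=-3, b=1 separates them (-7 vs 7).
score: tmp=15, then acc=12, then ((-acc) != (tmp + 6)) is true, then tmp=-1, then returns -7
score_new: tmp=15, then acc=-2, then ((-acc) != (tmp + 6)) is true, then tmp=-1, then returns 7
verdict: not equivalent; witness: a=-3, b=1


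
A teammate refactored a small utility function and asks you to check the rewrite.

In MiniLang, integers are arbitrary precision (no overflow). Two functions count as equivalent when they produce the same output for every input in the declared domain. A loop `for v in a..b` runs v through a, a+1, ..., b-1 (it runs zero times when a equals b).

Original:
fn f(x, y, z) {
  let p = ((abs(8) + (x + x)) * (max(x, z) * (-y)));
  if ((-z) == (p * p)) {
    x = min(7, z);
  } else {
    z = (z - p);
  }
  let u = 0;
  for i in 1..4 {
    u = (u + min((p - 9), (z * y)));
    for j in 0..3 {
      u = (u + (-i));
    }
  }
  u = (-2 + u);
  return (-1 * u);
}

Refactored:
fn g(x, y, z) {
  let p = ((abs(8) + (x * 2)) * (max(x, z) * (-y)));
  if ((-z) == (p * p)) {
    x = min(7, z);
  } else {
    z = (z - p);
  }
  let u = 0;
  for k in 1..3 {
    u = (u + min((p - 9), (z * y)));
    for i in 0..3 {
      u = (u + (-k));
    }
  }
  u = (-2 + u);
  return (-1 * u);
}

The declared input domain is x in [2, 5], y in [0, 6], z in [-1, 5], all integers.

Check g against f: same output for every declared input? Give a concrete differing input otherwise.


x=2, y=0, z=-1 yields 47 from f but 29 from g.
verdict: not equivalent; witness: x=2, y=0, z=-1


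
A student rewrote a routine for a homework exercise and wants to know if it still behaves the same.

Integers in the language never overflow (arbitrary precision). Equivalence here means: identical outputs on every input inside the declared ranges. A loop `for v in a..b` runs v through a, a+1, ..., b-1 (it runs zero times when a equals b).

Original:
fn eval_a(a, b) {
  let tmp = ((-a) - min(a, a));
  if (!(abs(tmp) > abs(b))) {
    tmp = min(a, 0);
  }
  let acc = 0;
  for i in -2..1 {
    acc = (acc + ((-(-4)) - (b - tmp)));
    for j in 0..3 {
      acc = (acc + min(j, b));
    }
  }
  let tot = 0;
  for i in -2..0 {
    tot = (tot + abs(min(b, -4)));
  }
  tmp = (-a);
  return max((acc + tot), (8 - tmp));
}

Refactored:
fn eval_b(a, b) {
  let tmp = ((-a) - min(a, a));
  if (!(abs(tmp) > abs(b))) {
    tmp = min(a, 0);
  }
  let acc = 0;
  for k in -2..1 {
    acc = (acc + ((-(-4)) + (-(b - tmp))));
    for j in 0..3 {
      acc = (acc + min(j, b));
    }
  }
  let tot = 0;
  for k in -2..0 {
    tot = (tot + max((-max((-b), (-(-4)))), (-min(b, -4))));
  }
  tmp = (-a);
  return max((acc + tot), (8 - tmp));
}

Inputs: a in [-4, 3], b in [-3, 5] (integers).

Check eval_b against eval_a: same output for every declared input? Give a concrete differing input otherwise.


Differences: min/max/abs usage differs, plus constant usage differs, plus arithmetic usage differs, plus local variable names differ — yet all 72 inputs agree.
verdict: equivalent


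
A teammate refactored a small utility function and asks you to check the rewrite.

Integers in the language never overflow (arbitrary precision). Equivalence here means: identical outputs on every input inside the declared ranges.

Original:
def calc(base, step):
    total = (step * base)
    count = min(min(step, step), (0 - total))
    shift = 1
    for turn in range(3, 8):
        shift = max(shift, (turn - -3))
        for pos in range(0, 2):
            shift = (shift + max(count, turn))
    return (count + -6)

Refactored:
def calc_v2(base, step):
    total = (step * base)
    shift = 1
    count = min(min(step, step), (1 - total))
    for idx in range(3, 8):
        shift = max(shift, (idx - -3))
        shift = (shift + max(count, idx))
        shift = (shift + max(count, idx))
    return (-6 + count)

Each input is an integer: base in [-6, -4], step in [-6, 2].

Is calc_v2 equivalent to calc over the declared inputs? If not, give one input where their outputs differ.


On input base=-6, step=-6, calc returns -42 while calc_v2 returns -41.
verdict: not equivalent; witness: base=-6, step=-6


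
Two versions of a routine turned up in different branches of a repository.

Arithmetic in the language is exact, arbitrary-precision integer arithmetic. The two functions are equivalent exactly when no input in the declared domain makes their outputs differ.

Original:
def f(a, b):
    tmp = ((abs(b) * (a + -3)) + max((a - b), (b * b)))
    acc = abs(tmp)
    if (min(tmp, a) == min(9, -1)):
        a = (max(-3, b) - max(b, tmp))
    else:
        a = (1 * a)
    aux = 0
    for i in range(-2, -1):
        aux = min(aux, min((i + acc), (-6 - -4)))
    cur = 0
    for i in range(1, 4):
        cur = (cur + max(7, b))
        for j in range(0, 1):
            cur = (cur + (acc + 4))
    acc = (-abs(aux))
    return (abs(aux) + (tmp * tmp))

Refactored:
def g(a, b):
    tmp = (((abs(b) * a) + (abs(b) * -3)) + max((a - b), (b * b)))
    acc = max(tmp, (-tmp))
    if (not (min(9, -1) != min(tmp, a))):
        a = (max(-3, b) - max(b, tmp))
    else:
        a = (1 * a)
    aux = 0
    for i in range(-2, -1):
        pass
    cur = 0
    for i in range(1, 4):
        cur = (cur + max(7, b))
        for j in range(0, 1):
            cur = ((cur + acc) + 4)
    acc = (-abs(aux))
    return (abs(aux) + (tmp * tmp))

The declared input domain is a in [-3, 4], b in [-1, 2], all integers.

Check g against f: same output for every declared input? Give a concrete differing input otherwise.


Input a=-3, b=-1: 27 from f versus 25 from g.
verdict: not equivalent; witness: a=-3, b=-1


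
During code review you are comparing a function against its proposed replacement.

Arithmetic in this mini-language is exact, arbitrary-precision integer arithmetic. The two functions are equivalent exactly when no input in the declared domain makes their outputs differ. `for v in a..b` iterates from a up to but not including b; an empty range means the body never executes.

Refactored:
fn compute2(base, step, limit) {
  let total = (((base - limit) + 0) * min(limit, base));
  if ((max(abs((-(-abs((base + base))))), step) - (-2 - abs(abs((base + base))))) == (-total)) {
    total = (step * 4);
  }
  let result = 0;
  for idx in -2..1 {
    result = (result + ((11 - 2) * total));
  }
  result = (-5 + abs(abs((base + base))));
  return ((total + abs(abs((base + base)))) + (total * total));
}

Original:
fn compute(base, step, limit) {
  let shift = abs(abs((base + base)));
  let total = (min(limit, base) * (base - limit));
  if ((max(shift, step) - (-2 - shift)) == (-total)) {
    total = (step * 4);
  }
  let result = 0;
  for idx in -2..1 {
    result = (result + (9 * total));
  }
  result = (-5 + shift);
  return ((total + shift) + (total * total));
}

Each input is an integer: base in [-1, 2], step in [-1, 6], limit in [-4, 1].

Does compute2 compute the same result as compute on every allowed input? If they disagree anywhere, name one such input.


Equivalent — the differences include local variable names differ, min/max/abs usage differs, constant usage differs, arithmetic usage differs, statement counts differ, yet no declared input distinguishes the two.
As a probe, take base=0, step=3, limit=-3: compute runs shift := 0 | total := -9 | ((max(shift, step) - (-2 - shift)) == (-total)): false | result := 0 | iter idx=-2: | result := -81 | iter idx=-1: | result := -162 | iter idx=0: | result := -243 | result := -5 | result 72; compute2 runs total := -9 | ((max(abs((-(-abs((base + base))))), step) - (-2 - abs(abs((base + base))))) == (-total)): false | result := 0 | iter idx=-2: | result := -81 | iter idx=-1: | result := -162 | iter idx=0: | result := -243 | result := -5 | result 72; both end at 72.
Across all 192 domain points the two functions coincide.
verdict: equivalent


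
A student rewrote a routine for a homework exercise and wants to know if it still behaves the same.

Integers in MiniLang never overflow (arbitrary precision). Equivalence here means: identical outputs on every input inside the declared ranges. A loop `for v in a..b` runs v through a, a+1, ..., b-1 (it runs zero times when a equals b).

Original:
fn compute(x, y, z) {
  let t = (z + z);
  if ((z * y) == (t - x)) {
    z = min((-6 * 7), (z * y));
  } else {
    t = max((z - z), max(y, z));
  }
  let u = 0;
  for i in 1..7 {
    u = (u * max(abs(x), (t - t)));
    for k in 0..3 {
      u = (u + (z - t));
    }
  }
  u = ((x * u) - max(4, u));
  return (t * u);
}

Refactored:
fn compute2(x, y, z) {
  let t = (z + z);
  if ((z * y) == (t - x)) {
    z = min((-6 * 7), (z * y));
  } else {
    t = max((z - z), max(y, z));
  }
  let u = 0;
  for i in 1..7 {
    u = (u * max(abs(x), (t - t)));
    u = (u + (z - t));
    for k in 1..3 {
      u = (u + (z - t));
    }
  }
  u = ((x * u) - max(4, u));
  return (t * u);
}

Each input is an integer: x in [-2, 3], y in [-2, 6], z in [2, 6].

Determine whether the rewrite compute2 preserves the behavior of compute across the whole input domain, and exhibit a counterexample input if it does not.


The two are interchangeable: arithmetic usage differs; and loop structure differs; and statement counts differ, and every declared input agrees.
One worked example (x=3, y=-1, z=2) — compute: t = 4; ((z * y) == (t - x)) -> false; t = 2; u = 0; [i=1]; u = 0; [k=0]; u = 0; [k=1]; u = 0; [k=2]; u = 0; [i=2]; u = 0; [k=0]; u = 0; [k=1]; u = 0; [k=2]; u = 0; [i=3]; u = 0; [k=0]; u = 0; [k=1]; u = 0; [k=2]; u = 0; [i=4]; u = 0; [k=0]; u = 0; [k=1]; u = 0; [k=2]; u = 0; [i=5]; u = 0; [k=0]; u = 0; [k=1]; u = 0; [k=2]; u = 0; [i=6]; u = 0; [k=0]; u = 0; [k=1]; u = 0; [k=2]; u = 0; u = -4; return -8; compute2: t = 4; ((z * y) == (t - x)) -> false; t = 2; u = 0; [i=1]; u = 0; u = 0; [k=1]; u = 0; [k=2]; u = 0; [i=2]; u = 0; u = 0; [k=1]; u = 0; [k=2]; u = 0; [i=3]; u = 0; u = 0; [k=1]; u = 0; [k=2]; u = 0; [i=4]; u = 0; u = 0; [k=1]; u = 0; [k=2]; u = 0; [i=5]; u = 0; u = 0; [k=1]; u = 0; [k=2]; u = 0; [i=6]; u = 0; u = 0; [k=1]; u = 0; [k=2]; u = 0; u = -4; return -8; agreement on -8.
Checked all 270 inputs in the declared domain: the outputs agree on every one.
verdict: equivalent


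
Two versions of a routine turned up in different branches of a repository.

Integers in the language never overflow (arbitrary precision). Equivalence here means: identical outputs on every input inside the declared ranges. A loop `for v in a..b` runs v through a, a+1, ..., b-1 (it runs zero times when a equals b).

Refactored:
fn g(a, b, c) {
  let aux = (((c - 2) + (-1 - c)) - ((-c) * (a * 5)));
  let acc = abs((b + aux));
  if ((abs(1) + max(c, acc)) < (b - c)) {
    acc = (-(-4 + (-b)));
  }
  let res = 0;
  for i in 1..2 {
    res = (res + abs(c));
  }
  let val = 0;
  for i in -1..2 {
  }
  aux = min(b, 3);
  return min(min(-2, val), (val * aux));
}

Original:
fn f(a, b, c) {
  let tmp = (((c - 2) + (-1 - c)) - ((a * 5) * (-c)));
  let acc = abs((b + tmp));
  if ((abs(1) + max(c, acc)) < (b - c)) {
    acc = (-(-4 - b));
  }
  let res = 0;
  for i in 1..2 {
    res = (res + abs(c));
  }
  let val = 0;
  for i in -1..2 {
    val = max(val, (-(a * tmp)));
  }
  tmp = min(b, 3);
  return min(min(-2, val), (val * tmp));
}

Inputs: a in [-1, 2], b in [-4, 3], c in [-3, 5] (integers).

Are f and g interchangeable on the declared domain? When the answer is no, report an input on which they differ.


Take a=-1, b=-4, c=-3.
f: tmp becomes 12; next acc becomes 8; next ((abs(1) + max(c, acc)) < (b - c)) evaluates to false; next res becomes 0; next at i=1:; next res becomes 3; next val becomes 0; next at i=-1:; next val becomes 12; next at i=0:; next val becomes 12; next at i=1:; next val becomes 12; next tmp becomes -4; next final value -48
g: aux becomes 12; next acc becomes 8; next ((abs(1) + max(c, acc)) < (b - c)) evaluates to false; next res becomes 0; next at i=1:; next res becomes 3; next val becomes 0; next at i=-1:; next at i=0:; next at i=1:; next aux becomes -4; next final value -2
-48 vs -2 — the two versions disagree here.
verdict: not equivalent; witness: a=-1, b=-4, c=-3


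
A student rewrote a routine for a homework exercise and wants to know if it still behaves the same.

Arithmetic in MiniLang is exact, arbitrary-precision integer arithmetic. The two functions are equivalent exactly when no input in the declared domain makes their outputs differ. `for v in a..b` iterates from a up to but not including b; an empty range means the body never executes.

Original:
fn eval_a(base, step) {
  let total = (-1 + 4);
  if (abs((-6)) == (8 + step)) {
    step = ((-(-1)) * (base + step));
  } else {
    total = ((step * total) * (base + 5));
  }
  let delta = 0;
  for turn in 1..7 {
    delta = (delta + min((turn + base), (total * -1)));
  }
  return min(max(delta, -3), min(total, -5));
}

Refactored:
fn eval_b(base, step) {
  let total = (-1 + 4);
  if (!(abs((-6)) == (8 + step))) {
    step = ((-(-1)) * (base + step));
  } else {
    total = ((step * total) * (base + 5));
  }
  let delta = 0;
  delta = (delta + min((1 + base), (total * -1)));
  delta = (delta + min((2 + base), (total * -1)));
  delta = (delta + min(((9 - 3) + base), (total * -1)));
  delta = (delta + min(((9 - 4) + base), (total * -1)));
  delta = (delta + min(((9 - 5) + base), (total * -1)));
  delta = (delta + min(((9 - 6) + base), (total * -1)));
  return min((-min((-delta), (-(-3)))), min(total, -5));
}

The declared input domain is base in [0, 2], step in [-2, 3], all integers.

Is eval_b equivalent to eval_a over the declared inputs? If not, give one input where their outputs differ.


Input base=0, step=-2: -5 from eval_a versus -30 from eval_b.
verdict: not equivalent; witness: base=0, step=-2


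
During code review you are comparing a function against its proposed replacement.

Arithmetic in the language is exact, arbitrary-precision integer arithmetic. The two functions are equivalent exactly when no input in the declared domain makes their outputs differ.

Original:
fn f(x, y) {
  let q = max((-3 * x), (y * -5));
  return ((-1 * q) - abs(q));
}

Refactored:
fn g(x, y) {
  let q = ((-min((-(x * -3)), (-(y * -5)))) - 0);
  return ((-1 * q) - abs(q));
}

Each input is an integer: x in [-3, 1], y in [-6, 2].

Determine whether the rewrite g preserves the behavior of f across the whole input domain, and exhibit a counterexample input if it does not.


Behavior is preserved: although constant usage differs; arithmetic usage differs; min/max/abs usage differs, the outputs never diverge.
One worked example (x=-2, y=-3) — f: q becomes 15; next final value -30; g: q becomes 15; next final value -30; agreement on -30.
An exhaustive pass over the 45 declared inputs shows identical outputs.
verdict: equivalent


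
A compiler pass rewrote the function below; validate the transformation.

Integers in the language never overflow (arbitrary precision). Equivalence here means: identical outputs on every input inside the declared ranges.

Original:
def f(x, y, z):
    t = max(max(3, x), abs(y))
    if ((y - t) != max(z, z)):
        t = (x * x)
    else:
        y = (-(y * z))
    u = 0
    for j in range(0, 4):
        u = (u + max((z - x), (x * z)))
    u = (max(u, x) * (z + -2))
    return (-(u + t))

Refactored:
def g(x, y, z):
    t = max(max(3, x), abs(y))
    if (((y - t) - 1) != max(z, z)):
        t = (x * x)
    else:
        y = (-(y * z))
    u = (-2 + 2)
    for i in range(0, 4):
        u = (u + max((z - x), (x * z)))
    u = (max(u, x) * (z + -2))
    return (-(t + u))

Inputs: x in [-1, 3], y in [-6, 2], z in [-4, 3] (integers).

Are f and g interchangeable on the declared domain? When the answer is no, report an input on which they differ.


Take x=-1, y=-1, z=-4.
f: t := 3 | ((y - t) != max(z, z)): false | y := -4 | u := 0 | iter j=0: | u := 4 | iter j=1: | u := 8 | iter j=2: | u := 12 | iter j=3: | u := 16 | u := -96 | result 93
g: t := 3 | (((y - t) - 1) != max(z, z)): true | t := 1 | u := 0 | iter i=0: | u := 4 | iter i=1: | u := 8 | iter i=2: | u := 12 | iter i=3: | u := 16 | u := -96 | result 95
93 != 95, so the rewrite changes behavior.
verdict: not equivalent; witness: x=-1, y=-1, z=-4


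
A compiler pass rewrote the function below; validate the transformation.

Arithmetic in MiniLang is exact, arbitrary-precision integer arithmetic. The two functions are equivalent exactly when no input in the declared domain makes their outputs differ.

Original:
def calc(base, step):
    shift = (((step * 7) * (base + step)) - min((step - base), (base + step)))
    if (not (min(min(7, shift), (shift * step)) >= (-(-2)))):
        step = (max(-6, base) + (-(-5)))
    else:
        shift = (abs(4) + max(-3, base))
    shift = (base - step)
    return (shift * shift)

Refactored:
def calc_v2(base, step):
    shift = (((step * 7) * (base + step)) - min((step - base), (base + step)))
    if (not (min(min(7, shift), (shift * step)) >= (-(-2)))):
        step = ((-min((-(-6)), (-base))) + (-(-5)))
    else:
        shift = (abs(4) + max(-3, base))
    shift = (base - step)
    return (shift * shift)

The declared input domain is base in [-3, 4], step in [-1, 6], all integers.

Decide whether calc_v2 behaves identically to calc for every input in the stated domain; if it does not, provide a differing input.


This is a faithful refactor — min/max/abs usage differs, but the computed results match everywhere.
Spot check at base=4, step=2 — calc: shift becomes 86; next (not (min(min(7, shift), (shift * step)) >= (-(-2)))) evaluates to false; next shift becomes 8; next shift becomes 2; next final value 4. calc_v2: shift becomes 86; next (not (min(min(7, shift), (shift * step)) >= (-(-2)))) evaluates to false; next shift becomes 8; next shift becomes 2; next final value 4. Both give 4.
Across all 64 domain points the two functions coincide.
verdict: equivalent


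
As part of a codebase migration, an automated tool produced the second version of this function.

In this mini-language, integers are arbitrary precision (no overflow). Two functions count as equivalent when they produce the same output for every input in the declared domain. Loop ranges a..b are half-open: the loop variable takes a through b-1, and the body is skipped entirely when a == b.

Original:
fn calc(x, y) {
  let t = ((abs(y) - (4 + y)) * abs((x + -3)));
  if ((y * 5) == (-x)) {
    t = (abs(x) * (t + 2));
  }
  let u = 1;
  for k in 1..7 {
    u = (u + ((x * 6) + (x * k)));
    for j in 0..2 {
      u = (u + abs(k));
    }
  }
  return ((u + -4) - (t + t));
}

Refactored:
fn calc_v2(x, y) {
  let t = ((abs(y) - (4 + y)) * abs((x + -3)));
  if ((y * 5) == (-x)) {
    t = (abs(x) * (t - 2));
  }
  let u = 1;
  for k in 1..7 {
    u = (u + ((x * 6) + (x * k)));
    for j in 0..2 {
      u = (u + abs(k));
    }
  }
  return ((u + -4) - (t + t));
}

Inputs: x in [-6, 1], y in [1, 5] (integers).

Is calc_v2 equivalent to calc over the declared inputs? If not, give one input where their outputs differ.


Input x=-5, y=1: 54 from calc versus 94 from calc_v2.
verdict: not equivalent; witness: x=-5, y=1


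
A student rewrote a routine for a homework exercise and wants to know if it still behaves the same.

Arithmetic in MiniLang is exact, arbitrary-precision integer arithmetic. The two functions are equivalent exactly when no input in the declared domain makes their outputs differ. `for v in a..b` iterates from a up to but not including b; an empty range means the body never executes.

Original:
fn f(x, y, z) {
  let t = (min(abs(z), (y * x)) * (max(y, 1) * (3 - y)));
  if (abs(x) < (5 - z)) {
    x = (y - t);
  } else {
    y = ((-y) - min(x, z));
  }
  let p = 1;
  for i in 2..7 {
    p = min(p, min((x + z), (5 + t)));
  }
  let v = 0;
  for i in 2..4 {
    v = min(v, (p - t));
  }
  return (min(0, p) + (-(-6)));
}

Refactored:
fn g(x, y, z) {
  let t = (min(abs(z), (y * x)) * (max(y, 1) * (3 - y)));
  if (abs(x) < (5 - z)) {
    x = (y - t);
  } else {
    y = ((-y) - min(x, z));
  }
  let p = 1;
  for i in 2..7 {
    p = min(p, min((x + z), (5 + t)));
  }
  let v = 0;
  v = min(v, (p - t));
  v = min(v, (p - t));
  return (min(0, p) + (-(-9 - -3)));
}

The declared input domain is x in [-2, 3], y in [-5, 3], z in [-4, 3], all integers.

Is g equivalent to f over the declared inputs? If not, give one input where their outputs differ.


Although arithmetic usage differs, constant usage differs, loop structure differs, min/max/abs usage differs, 432/432 inputs agree.
verdict: equivalent


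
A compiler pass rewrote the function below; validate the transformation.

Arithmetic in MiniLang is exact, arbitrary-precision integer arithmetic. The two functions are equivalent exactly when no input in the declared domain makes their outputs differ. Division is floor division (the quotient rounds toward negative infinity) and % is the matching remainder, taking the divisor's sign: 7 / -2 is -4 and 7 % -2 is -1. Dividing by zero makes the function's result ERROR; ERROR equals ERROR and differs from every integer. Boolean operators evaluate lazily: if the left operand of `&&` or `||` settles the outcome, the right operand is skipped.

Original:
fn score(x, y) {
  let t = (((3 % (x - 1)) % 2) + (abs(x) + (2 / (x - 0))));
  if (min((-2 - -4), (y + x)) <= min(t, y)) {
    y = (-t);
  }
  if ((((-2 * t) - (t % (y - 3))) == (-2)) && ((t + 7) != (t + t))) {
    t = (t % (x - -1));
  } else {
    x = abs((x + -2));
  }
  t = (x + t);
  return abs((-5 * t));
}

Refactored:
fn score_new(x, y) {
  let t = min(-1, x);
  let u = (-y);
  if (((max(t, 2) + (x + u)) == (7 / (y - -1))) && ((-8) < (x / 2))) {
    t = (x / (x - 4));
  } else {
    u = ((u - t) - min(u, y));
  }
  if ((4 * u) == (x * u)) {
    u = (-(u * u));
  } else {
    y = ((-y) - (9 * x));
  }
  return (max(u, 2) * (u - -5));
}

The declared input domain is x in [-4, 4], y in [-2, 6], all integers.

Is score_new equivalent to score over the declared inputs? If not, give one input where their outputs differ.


Try x=-4, y=-2.
score: t becomes 3; next (min((-2 - -4), (y + x)) <= min(t, y)) evaluates to true; next y becomes -3; next ((((-2 * t) - (t % (y - 3))) == (-2)) && ((t + 7) != (t + t))) evaluates to false; next x becomes 6; next t becomes 9; next final value 45
score_new: t becomes -4; next u becomes 2; next (((max(t, 2) + (x + u)) == (7 / (y - -1))) && ((-8) < (x / 2))) evaluates to false; next u becomes 8; next ((4 * u) == (x * u)) evaluates to false; next y becomes 38; next final value 104
45 and 104 differ, so these are not the same function on this domain.
verdict: not equivalent; witness: x=-4, y=-2


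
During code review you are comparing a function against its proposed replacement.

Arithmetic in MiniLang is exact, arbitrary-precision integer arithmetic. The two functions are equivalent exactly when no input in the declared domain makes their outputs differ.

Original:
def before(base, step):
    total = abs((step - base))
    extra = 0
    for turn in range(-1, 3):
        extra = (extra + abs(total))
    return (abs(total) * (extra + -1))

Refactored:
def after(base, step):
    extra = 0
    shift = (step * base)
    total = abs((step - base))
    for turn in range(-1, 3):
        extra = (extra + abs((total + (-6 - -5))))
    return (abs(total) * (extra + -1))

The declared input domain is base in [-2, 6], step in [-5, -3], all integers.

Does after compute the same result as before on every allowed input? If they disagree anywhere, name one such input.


Not equivalent: base=-2, step=-5 separates them (33 vs 21).
before: total = 3; extra = 0; [turn=-1]; extra = 3; [turn=0]; extra = 6; [turn=1]; extra = 9; [turn=2]; extra = 12; return 33
after: extra = 0; shift = 10; total = 3; [turn=-1]; extra = 2; [turn=0]; extra = 4; [turn=1]; extra = 6; [turn=2]; extra = 8; return 21
verdict: not equivalent; witness: base=-2, step=-5


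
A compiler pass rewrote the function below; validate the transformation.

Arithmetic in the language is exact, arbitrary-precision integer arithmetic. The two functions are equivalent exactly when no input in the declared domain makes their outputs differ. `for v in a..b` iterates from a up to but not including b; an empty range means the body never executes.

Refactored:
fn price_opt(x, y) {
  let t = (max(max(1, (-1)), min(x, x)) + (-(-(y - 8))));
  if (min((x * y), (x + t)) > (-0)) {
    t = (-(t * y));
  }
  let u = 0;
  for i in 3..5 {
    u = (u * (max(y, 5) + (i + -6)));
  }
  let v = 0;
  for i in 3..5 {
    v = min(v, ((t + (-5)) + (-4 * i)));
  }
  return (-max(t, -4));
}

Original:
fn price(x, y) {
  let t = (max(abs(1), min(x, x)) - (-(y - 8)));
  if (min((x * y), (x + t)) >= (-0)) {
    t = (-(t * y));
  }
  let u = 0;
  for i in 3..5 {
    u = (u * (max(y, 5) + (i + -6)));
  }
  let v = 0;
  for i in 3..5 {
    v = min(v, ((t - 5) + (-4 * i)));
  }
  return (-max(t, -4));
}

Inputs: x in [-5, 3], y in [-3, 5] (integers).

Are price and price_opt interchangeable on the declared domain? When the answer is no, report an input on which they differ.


These are not equivalent — on x=2, y=4 the outputs split (-8 vs 2).
price: t := -2 | (min((x * y), (x + t)) >= (-0)): true | t := 8 | u := 0 | iter i=3: | u := 0 | iter i=4: | u := 0 | v := 0 | iter i=3: | v := -9 | iter i=4: | v := -13 | result -8
price_opt: t := -2 | (min((x * y), (x + t)) > (-0)): false | u := 0 | iter i=3: | u := 0 | iter i=4: | u := 0 | v := 0 | iter i=3: | v := -19 | iter i=4: | v := -23 | result 2
verdict: not equivalent; witness: x=2, y=4


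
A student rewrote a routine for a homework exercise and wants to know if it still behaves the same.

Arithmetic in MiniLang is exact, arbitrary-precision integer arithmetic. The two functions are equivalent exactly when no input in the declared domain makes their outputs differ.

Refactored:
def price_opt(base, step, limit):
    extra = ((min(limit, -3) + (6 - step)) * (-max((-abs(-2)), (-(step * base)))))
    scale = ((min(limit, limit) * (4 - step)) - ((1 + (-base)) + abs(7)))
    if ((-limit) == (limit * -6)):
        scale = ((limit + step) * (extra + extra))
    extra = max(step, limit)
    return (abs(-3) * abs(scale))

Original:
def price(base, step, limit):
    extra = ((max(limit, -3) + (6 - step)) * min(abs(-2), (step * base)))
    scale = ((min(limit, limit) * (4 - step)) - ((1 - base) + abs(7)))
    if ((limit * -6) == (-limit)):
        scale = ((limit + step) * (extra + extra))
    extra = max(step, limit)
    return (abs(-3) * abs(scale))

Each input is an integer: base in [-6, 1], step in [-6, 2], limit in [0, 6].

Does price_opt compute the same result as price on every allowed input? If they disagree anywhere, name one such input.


There is a counterexample at base=-6, step=-6, limit=0: 864 on one side, 648 on the other.
price: extra = 24; scale = -14; ((limit * -6) == (-limit)) -> true; scale = -288; extra = 0; return 864
price_opt: extra = 18; scale = -14; ((-limit) == (limit * -6)) -> true; scale = -216; extra = 0; return 648
verdict: not equivalent; witness: base=-6, step=-6, limit=0


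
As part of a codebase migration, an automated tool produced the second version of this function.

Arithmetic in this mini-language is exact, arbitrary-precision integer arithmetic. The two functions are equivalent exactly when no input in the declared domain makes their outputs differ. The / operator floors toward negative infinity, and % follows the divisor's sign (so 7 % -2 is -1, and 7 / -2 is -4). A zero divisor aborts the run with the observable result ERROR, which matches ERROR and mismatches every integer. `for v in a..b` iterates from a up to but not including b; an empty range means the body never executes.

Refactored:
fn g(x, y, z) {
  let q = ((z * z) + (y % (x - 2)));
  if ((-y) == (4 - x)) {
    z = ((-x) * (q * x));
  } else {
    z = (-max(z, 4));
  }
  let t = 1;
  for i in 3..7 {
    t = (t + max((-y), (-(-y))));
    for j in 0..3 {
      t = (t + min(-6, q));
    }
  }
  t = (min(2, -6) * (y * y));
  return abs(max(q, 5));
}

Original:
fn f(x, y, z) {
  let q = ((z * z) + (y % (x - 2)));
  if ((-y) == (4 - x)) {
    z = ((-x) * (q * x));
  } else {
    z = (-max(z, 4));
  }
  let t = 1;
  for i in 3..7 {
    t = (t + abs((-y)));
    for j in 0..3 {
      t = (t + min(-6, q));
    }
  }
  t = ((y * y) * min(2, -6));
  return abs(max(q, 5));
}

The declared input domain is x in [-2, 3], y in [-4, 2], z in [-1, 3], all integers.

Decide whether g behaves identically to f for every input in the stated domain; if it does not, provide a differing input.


Differences: min/max/abs usage differs — yet all 210 inputs agree.
verdict: equivalent


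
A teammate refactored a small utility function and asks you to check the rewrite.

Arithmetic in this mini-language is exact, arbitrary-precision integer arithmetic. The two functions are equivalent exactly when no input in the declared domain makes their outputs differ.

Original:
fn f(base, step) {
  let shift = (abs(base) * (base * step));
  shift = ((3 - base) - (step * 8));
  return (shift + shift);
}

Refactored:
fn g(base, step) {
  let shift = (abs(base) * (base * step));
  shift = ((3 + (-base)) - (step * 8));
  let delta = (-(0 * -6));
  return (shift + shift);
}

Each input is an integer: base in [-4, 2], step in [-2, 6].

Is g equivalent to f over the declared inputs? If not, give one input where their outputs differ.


The two are interchangeable: constant usage differs; local variable names differ; statement counts differ; arithmetic usage differs, and every declared input agrees.
Spot check at base=2, step=1 — f: shift = 4; shift = -7; return -14. g: shift = 4; shift = -7; delta = 0; return -14. Both give -14.
Sweeping the whole domain (63 inputs) finds no disagreement.
verdict: equivalent


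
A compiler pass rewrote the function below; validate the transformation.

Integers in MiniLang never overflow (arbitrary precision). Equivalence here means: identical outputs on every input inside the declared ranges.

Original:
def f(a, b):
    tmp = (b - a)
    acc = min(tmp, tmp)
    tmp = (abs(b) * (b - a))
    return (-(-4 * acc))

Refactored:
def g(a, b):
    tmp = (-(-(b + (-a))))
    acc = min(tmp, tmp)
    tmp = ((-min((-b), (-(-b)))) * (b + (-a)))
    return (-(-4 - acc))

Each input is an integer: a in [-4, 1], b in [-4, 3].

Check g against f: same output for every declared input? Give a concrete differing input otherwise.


The rewrite breaks on a=-4, b=-4, where the results are 0 and 4.
f: tmp=0, then acc=0, then tmp=0, then returns 0
g: tmp=0, then acc=0, then tmp=0, then returns 4
verdict: not equivalent; witness: a=-4, b=-4


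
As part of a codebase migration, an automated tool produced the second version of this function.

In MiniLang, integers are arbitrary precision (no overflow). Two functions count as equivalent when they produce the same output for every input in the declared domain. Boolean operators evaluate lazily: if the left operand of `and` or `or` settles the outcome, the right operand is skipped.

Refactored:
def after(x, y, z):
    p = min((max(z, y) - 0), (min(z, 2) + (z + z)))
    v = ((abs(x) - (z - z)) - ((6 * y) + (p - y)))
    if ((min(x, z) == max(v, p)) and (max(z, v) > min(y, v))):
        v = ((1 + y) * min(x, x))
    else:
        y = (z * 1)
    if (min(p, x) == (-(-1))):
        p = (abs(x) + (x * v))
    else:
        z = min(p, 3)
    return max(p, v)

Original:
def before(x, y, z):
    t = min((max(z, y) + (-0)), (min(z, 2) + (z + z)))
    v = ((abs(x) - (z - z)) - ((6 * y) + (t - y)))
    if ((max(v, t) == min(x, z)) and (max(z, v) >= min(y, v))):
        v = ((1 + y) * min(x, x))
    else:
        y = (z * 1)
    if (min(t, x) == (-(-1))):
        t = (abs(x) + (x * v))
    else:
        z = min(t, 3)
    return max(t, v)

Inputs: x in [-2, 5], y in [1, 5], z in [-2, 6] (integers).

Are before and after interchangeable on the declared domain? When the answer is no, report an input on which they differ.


Take x=-2, y=2, z=-2.
before: t=-6, then v=-2, then ((max(v, t) == min(x, z)) and (max(z, v) >= min(y, v))) is true, then v=-6, then (min(t, x) == (-(-1))) is false, then z=-6, then returns -6
after: p=-6, then v=-2, then ((min(x, z) == max(v, p)) and (max(z, v) > min(y, v))) is false, then y=-2, then (min(p, x) == (-(-1))) is false, then z=-6, then returns -2
-6 vs -2 — the two versions disagree here.
verdict: not equivalent; witness: x=-2, y=2, z=-2


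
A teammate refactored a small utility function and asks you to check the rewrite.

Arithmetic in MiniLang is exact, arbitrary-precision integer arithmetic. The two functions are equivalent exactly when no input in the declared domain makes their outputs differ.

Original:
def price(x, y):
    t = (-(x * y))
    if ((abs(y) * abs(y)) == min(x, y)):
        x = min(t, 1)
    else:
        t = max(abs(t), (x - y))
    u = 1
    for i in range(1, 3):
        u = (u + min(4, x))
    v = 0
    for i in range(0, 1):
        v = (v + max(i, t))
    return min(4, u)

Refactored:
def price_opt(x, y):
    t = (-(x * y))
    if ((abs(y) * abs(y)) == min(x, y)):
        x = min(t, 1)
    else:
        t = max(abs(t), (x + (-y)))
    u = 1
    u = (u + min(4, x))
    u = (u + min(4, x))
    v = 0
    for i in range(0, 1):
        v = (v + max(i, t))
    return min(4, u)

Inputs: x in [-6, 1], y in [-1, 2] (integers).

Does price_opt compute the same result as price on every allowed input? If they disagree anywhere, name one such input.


Equivalent — the differences include loop structure differs, plus constant usage differs, plus min/max/abs usage differs, plus arithmetic usage differs, yet no declared input distinguishes the two.
One worked example (x=-4, y=-1) — price: t=-4, then ((abs(y) * abs(y)) == min(x, y)) is false, then t=4, then u=1, then (i=1), then u=-3, then (i=2), then u=-7, then v=0, then (i=0), then v=4, then returns -7; price_opt: t=-4, then ((abs(y) * abs(y)) == min(x, y)) is false, then t=4, then u=1, then u=-3, then u=-7, then v=0, then (i=0), then v=4, then returns -7; agreement on -7.
Every one of the 32 inputs gives matching results.
verdict: equivalent


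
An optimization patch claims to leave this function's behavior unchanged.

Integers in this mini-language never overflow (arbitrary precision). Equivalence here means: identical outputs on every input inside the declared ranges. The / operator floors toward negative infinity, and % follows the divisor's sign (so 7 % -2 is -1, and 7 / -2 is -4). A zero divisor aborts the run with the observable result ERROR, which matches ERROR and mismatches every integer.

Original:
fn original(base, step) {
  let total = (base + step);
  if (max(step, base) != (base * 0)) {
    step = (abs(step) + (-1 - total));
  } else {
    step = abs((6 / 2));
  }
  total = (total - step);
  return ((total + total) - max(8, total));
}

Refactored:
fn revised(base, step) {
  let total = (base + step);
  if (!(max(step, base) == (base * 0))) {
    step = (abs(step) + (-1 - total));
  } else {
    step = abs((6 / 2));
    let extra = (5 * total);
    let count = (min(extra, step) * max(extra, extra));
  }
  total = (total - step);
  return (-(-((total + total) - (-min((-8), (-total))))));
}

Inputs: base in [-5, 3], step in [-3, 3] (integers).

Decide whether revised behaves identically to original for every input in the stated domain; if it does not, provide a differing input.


Side by side, the visible changes include: comparison usage differs, and local variable names differ, and statement counts differ, and constant usage differs, and arithmetic usage differs, and boolean connective usage differs, and min/max/abs usage differs.
One worked example (base=-2, step=3) — original: total := 1 | (max(step, base) != (base * 0)): true | step := 1 | total := 0 | result -8; revised: total := 1 | (!(max(step, base) == (base * 0))): true | step := 1 | total := 0 | result -8; agreement on -8.
An exhaustive pass over the 63 declared inputs shows identical outputs.
verdict: equivalent


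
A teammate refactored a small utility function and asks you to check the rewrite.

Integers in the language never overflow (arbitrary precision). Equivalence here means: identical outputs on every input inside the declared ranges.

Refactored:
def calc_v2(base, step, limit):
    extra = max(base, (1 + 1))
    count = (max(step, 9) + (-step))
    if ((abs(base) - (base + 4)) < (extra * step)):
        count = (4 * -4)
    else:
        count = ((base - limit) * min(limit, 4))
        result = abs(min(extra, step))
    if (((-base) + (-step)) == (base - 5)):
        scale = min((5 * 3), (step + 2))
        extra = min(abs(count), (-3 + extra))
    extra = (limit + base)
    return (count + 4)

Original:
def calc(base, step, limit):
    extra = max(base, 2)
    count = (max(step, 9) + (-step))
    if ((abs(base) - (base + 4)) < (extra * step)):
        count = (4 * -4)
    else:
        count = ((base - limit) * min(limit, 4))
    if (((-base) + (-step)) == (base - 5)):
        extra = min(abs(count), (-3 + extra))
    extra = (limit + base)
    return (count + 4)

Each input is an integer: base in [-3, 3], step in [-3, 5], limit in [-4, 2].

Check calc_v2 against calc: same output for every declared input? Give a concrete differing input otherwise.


Equivalent — the differences include local variable names differ, plus min/max/abs usage differs, plus constant usage differs, plus arithmetic usage differs, plus statement counts differ, yet no declared input distinguishes the two.
As a probe, take base=2, step=1, limit=-4: calc runs extra=2, then count=8, then ((abs(base) - (base + 4)) < (extra * step)) is true, then count=-16, then (((-base) + (-step)) == (base - 5)) is true, then extra=-1, then extra=-2, then returns -12; calc_v2 runs extra=2, then count=8, then ((abs(base) - (base + 4)) < (extra * step)) is true, then count=-16, then (((-base) + (-step)) == (base - 5)) is true, then scale=3, then extra=-1, then extra=-2, then returns -12; both end at -12.
Checked all 441 inputs in the declared domain: the outputs agree on every one.
verdict: equivalent
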